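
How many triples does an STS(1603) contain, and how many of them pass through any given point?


An STS(v) is a 2-(v, 3, 1) BIBD: block size k = 3, λ = 1.
Replication: r(k − 1) = λ(v − 1) ⇒ r·2 = 1603 − 1 = 1602 ⇒ r = 801.
Block count: bk = vr ⇒ b·3 = 1603·801 = 1284003 ⇒ b = 428001.

r = 801, b = 428001.


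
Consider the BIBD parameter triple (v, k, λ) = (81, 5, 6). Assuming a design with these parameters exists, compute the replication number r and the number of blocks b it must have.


Any 2-(v, k, λ) BIBD satisfies two necessary conditions:
  (i)  Each point sits in r blocks, and counting incidences through any fixed point gives r(k − 1) = λ(v − 1), so r = λ(v − 1)/(k − 1).
  (ii) Total incidences bk = vr, so b = vr/k.
Step 1: r = λ(v − 1)/(k − 1) = 6·(81 − 1)/(5 − 1) = 6·80/4 = 480/4 = 120.
Step 2: b = vr/k = 81·120/5 = 9720/5 = 1944.
Check integrality: r = 120 ∈ Z ✓, b = 1944 ∈ Z ✓.
(These identities are necessary conditions: they determine r and b for any design with these parameters, but do not by themselves prove that one exists.)

r = 120, b = 1944.


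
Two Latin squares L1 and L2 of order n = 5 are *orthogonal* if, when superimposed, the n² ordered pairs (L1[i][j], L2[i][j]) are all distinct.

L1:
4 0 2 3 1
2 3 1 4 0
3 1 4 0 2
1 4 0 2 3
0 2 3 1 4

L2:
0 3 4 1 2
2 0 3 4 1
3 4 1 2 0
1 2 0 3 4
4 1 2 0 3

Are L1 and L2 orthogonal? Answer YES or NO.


Form the n² = 25 superimposed pairs (L1[i][j], L2[i][j]), row by row (rows and columns indexed from 0):
row 0: (4,0) (0,3) (2,4) (3,1) (1,2)
row 1: (2,2) (3,0) (1,3) (4,4) (0,1)
row 2: (3,3) (1,4) (4,1) (0,2) (2,0)
row 3: (1,1) (4,2) (0,0) (2,3) (3,4)
row 4: (0,4) (2,1) (3,2) (1,0) (4,3)
Orthogonality requires all 25 pairs distinct.
Check by first coordinate: for each symbol s of L1, list the L2 entries in the n cells where L1 = s; they must all differ.
  L1 = 0: L2 entries (in reading order) 3, 1, 2, 0, 4 — all 5 distinct ✓
  L1 = 1: L2 entries (in reading order) 2, 3, 4, 1, 0 — all 5 distinct ✓
  L1 = 2: L2 entries (in reading order) 4, 2, 0, 3, 1 — all 5 distinct ✓
  L1 = 3: L2 entries (in reading order) 1, 0, 3, 4, 2 — all 5 distinct ✓
  L1 = 4: L2 entries (in reading order) 0, 4, 1, 2, 3 — all 5 distinct ✓
Every symbol of L1 meets every symbol of L2 exactly once, so all 25 pairs are distinct (25 of 25).
Conclusion: YES.

YES


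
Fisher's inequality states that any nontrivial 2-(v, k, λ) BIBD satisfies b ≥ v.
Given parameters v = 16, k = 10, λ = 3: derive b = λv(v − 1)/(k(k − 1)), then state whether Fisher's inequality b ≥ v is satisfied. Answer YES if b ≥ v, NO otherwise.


b = λv(v − 1)/(k(k − 1)) = 3·16·15/(10·9) = 720/90 = 8.
Compare with v = 16: b < v, so Fisher's inequality fails.

NO


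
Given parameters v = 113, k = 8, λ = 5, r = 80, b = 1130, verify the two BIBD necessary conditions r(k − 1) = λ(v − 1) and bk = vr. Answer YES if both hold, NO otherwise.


Condition (i): r(k − 1) = 80·7 = 560; λ(v − 1) = 5·112 = 560. Match? YES.
Condition (ii): bk = 1130·8 = 9040; vr = 113·80 = 9040. Match? YES.
Both conditions hold? YES.

YES


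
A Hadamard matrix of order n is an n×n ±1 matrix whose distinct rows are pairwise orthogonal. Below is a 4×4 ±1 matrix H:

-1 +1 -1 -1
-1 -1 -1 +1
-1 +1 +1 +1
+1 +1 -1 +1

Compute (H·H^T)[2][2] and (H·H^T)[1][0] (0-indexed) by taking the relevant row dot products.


Row 0 of H: [-1, 1, -1, -1].
Row 1 of H: [-1, -1, -1, 1].
Row 2 of H: [-1, 1, 1, 1].
(H·H^T)[2][2] = Σ_j H[2][j]·H[2][j] = (-1)² + (1)² + (1)² + (1)² = 1 + 1 + 1 + 1 = 4.
(H·H^T)[1][0] = Σ_j H[1][j]·H[0][j] = (-1)·(-1) + (-1)·(1) + (-1)·(-1) + (1)·(-1) = 1 + -1 + 1 + -1 = 0.
So rows 1 and 0 are orthogonal; the diagonal entry equals n = 4.

(2,2) entry = 4; (1,0) entry = 0.


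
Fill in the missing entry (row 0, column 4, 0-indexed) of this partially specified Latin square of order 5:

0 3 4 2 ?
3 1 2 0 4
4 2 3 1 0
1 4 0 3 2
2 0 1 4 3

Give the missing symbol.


Row 0 contains symbols [0, 2, 3, 4] — missing [1].
Column 4 contains symbols [0, 2, 3, 4] — missing [1].
The missing symbol must appear in both missing sets; intersection = [1].
Therefore the hidden value is 1.

Missing value = 1.


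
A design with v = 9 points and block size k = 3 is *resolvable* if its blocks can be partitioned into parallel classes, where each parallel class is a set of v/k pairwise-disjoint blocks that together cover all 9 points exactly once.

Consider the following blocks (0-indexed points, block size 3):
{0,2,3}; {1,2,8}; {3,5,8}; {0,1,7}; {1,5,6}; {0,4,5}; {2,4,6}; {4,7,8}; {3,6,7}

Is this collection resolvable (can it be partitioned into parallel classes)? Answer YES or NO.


v = 9, block size k = 3, number of blocks = 9.
For resolvability, blocks must partition into parallel classes of size v/k = 3.
Total blocks must therefore be a multiple of 3: 9 = 3·3 + 0 ⇒ divisible ✓.
Greedy packing gives 3 candidate class(es). Each should be a full parallel class (size 3, covers all 9 points).
  Class 1 (3 blocks): {0,2,3}; {1,5,6}; {4,7,8}. Points covered: [0, 1, 2, 3, 4, 5, 6, 7, 8].
  Class 2 (3 blocks): {1,2,8}; {0,4,5}; {3,6,7}. Points covered: [0, 1, 2, 3, 4, 5, 6, 7, 8].
  Class 3 (3 blocks): {3,5,8}; {0,1,7}; {2,4,6}. Points covered: [0, 1, 2, 3, 4, 5, 6, 7, 8].
All classes full (size 3)? YES. All classes cover every point? YES.
Resolvable? YES.

YES


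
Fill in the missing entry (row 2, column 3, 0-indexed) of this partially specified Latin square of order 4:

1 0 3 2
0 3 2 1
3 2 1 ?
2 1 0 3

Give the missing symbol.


Row 2 contains symbols [1, 2, 3] — missing [0].
Column 3 contains symbols [1, 2, 3] — missing [0].
The missing symbol must appear in both missing sets; intersection = [0].
Therefore the hidden value is 0.

Missing value = 0.


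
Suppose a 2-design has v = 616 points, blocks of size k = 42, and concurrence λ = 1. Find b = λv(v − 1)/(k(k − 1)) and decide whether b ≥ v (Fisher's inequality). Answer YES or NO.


r = λ(v − 1)/(k − 1) = 1·615/41 = 15.
b = vr/k = 616·15/42 = 220.
Fisher's inequality: b ≥ v ⇔ 220 ≥ 616? NO.

NO


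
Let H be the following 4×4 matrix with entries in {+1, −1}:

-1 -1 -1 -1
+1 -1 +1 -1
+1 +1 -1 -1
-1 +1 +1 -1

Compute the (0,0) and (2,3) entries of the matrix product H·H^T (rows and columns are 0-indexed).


Row 0 of H: [-1, -1, -1, -1].
Row 2 of H: [1, 1, -1, -1].
Row 3 of H: [-1, 1, 1, -1].
(H·H^T)[0][0] = Σ_j H[0][j]·H[0][j] = (-1)² + (-1)² + (-1)² + (-1)² = 1 + 1 + 1 + 1 = 4.
(H·H^T)[2][3] = Σ_j H[2][j]·H[3][j] = (1)·(-1) + (1)·(1) + (-1)·(1) + (-1)·(-1) = -1 + 1 + -1 + 1 = 0.
So rows 2 and 3 are orthogonal; the diagonal entry equals n = 4.

(0,0) entry = 4; (2,3) entry = 0.


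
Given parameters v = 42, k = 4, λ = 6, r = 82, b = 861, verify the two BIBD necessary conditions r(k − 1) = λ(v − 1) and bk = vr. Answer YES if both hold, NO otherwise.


Condition (i): r(k − 1) = 82·3 = 246; λ(v − 1) = 6·41 = 246. Match? YES.
Condition (ii): bk = 861·4 = 3444; vr = 42·82 = 3444. Match? YES.
Both conditions hold? YES.

YES


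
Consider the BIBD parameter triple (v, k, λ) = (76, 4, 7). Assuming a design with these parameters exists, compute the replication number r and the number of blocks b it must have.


Any 2-(v, k, λ) BIBD satisfies two necessary conditions:
  (i)  Each point sits in r blocks, and counting incidences through any fixed point gives r(k − 1) = λ(v − 1), so r = λ(v − 1)/(k − 1).
  (ii) Total incidences bk = vr, so b = vr/k.
Step 1: r = λ(v − 1)/(k − 1) = 7·(76 − 1)/(4 − 1) = 7·75/3 = 525/3 = 175.
Step 2: b = vr/k = 76·175/4 = 13300/4 = 3325.
Check integrality: r = 175 ∈ Z ✓, b = 3325 ∈ Z ✓.
(These identities are necessary conditions: they determine r and b for any design with these parameters, but do not by themselves prove that one exists.)

r = 175, b = 3325.


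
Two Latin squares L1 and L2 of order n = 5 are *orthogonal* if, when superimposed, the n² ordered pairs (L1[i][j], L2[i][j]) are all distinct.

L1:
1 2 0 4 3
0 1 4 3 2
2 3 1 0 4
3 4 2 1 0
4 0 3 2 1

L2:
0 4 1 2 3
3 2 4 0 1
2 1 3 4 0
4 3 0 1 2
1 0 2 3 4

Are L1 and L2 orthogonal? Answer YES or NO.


Form the n² = 25 superimposed pairs (L1[i][j], L2[i][j]), row by row (rows and columns indexed from 0):
row 0: (1,0) (2,4) (0,1) (4,2) (3,3)
row 1: (0,3) (1,2) (4,4) (3,0) (2,1)
row 2: (2,2) (3,1) (1,3) (0,4) (4,0)
row 3: (3,4) (4,3) (2,0) (1,1) (0,2)
row 4: (4,1) (0,0) (3,2) (2,3) (1,4)
Orthogonality requires all 25 pairs distinct.
Check by first coordinate: for each symbol s of L1, list the L2 entries in the n cells where L1 = s; they must all differ.
  L1 = 0: L2 entries (in reading order) 1, 3, 4, 2, 0 — all 5 distinct ✓
  L1 = 1: L2 entries (in reading order) 0, 2, 3, 1, 4 — all 5 distinct ✓
  L1 = 2: L2 entries (in reading order) 4, 1, 2, 0, 3 — all 5 distinct ✓
  L1 = 3: L2 entries (in reading order) 3, 0, 1, 4, 2 — all 5 distinct ✓
  L1 = 4: L2 entries (in reading order) 2, 4, 0, 3, 1 — all 5 distinct ✓
Every symbol of L1 meets every symbol of L2 exactly once, so all 25 pairs are distinct (25 of 25).
Conclusion: YES.

YES


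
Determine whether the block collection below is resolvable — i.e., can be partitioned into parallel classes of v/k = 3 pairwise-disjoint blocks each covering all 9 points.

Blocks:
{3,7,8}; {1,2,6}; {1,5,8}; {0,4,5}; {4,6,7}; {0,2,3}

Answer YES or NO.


v = 9, block size k = 3, number of blocks = 6.
For resolvability, blocks must partition into parallel classes of size v/k = 3.
Total blocks must therefore be a multiple of 3: 6 = 3·2 + 0 ⇒ divisible ✓.
Greedy packing gives 2 candidate class(es). Each should be a full parallel class (size 3, covers all 9 points).
  Class 1 (3 blocks): {3,7,8}; {1,2,6}; {0,4,5}. Points covered: [0, 1, 2, 3, 4, 5, 6, 7, 8].
  Class 2 (3 blocks): {1,5,8}; {4,6,7}; {0,2,3}. Points covered: [0, 1, 2, 3, 4, 5, 6, 7, 8].
All classes full (size 3)? YES. All classes cover every point? YES.
Resolvable? YES.

YES


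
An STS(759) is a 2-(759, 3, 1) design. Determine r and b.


An STS(v) is a 2-(v, 3, 1) BIBD: block size k = 3, λ = 1.
Replication: r(k − 1) = λ(v − 1) ⇒ r·2 = 759 − 1 = 758 ⇒ r = 379.
Block count: b = v(v − 1)/6 = 759·758/6 = 575322/6 = 95887.
(Check via bk = vr: 95887·3 = 287661 = 759·379 = 287661 ✓.)

r = 379, b = 95887.


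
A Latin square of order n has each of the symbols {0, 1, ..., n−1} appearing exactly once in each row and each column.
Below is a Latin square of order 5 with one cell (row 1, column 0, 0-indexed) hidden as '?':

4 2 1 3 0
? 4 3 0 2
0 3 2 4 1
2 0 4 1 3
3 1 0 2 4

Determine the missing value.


Row 1 contains symbols [0, 2, 3, 4] — missing [1].
Column 0 contains symbols [0, 2, 3, 4] — missing [1].
The missing symbol must appear in both missing sets; intersection = [1].
Therefore the hidden value is 1.

Missing value = 1.


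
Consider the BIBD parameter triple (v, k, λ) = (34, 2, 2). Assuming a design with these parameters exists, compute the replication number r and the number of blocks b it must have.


Any 2-(v, k, λ) BIBD satisfies two necessary conditions:
  (i)  Each point sits in r blocks, and counting incidences through any fixed point gives r(k − 1) = λ(v − 1), so r = λ(v − 1)/(k − 1).
  (ii) Total incidences bk = vr, so b = vr/k.
Step 1: r = λ(v − 1)/(k − 1) = 2·(34 − 1)/(2 − 1) = 2·33/1 = 66/1 = 66.
Step 2: b = vr/k = 34·66/2 = 2244/2 = 1122.
Check integrality: r = 66 ∈ Z ✓, b = 1122 ∈ Z ✓.
(These identities are necessary conditions: they determine r and b for any design with these parameters, but do not by themselves prove that one exists.)

r = 66, b = 1122.


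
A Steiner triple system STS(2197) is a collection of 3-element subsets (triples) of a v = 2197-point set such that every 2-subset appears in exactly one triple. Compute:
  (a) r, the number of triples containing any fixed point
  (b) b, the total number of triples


An STS(v) is a 2-(v, 3, 1) BIBD: block size k = 3, λ = 1.
Replication: r(k − 1) = λ(v − 1) ⇒ r·2 = 2197 − 1 = 2196 ⇒ r = 1098.
Block count: b = v(v − 1)/6 = 2197·2196/6 = 4824612/6 = 804102.

r = 1098, b = 804102.


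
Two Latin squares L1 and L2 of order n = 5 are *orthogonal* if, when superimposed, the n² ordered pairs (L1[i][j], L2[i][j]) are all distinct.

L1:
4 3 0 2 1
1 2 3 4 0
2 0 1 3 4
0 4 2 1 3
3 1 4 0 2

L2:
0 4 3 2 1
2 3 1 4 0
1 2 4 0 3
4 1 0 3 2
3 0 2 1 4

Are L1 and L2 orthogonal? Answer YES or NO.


Form the n² = 25 superimposed pairs (L1[i][j], L2[i][j]), row by row (rows and columns indexed from 0):
row 0: (4,0) (3,4) (0,3) (2,2) (1,1)
row 1: (1,2) (2,3) (3,1) (4,4) (0,0)
row 2: (2,1) (0,2) (1,4) (3,0) (4,3)
row 3: (0,4) (4,1) (2,0) (1,3) (3,2)
row 4: (3,3) (1,0) (4,2) (0,1) (2,4)
Orthogonality requires all 25 pairs distinct.
Check by first coordinate: for each symbol s of L1, list the L2 entries in the n cells where L1 = s; they must all differ.
  L1 = 0: L2 entries (in reading order) 3, 0, 2, 4, 1 — all 5 distinct ✓
  L1 = 1: L2 entries (in reading order) 1, 2, 4, 3, 0 — all 5 distinct ✓
  L1 = 2: L2 entries (in reading order) 2, 3, 1, 0, 4 — all 5 distinct ✓
  L1 = 3: L2 entries (in reading order) 4, 1, 0, 2, 3 — all 5 distinct ✓
  L1 = 4: L2 entries (in reading order) 0, 4, 3, 1, 2 — all 5 distinct ✓
Every symbol of L1 meets every symbol of L2 exactly once, so all 25 pairs are distinct (25 of 25).
Conclusion: YES.

YES


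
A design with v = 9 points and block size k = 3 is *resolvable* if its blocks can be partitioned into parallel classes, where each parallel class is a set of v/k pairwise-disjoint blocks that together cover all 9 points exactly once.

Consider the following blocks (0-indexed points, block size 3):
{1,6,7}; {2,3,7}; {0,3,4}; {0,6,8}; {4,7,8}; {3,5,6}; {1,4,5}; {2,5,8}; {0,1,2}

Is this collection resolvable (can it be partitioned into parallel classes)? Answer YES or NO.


v = 9, block size k = 3, number of blocks = 9.
For resolvability, blocks must partition into parallel classes of size v/k = 3.
Total blocks must therefore be a multiple of 3: 9 = 3·3 + 0 ⇒ divisible ✓.
Greedy packing gives 3 candidate class(es). Each should be a full parallel class (size 3, covers all 9 points).
  Class 1 (3 blocks): {1,6,7}; {0,3,4}; {2,5,8}. Points covered: [0, 1, 2, 3, 4, 5, 6, 7, 8].
  Class 2 (3 blocks): {2,3,7}; {0,6,8}; {1,4,5}. Points covered: [0, 1, 2, 3, 4, 5, 6, 7, 8].
  Class 3 (3 blocks): {4,7,8}; {3,5,6}; {0,1,2}. Points covered: [0, 1, 2, 3, 4, 5, 6, 7, 8].
All classes full (size 3)? YES. All classes cover every point? YES.
Resolvable? YES.

YES


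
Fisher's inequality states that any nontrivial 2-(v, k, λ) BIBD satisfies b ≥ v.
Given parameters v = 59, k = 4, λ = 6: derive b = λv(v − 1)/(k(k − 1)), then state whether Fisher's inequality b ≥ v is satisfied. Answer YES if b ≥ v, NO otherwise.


r = λ(v − 1)/(k − 1) = 6·58/3 = 116.
b = vr/k = 59·116/4 = 1711.
Fisher's inequality: b ≥ v ⇔ 1711 ≥ 59? YES.

YES


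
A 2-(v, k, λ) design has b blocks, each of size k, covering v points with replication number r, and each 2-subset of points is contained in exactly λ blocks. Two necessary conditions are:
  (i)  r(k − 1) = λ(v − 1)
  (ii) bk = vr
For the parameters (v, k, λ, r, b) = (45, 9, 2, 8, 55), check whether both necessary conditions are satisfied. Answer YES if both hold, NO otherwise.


Condition (i): r(k − 1) = 8·8 = 64; λ(v − 1) = 2·44 = 88. Match? NO.
Condition (ii): bk = 55·9 = 495; vr = 45·8 = 360. Match? NO.
Both conditions hold? NO.

NO


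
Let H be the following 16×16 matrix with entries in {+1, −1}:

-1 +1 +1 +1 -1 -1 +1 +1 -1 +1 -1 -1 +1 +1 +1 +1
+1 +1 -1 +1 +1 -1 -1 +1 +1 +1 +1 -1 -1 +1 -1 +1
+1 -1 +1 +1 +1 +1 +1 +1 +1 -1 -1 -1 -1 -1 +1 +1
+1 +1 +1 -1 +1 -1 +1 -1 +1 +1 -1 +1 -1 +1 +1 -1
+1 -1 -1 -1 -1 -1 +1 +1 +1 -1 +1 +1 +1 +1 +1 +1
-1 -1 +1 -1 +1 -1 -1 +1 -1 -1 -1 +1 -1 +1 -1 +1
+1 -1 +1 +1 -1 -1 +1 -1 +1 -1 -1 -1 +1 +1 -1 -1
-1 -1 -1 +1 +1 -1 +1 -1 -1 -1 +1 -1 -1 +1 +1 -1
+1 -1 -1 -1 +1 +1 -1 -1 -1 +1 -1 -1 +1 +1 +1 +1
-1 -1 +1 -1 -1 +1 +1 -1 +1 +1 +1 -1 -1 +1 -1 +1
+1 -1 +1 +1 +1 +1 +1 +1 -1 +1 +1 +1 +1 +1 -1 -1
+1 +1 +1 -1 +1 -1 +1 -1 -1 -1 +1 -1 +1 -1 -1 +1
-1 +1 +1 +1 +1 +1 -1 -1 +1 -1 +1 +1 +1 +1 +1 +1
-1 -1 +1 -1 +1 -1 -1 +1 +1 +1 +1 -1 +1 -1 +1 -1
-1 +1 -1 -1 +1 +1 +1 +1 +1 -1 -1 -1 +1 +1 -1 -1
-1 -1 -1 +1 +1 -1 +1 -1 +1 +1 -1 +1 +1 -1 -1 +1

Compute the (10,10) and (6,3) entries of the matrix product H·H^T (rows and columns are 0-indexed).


Row 3 of H: [1, 1, 1, -1, 1, -1, 1, -1, 1, 1, -1, 1, -1, 1, 1, -1].
Row 6 of H: [1, -1, 1, 1, -1, -1, 1, -1, 1, -1, -1, -1, 1, 1, -1, -1].
Row 10 of H: [1, -1, 1, 1, 1, 1, 1, 1, -1, 1, 1, 1, 1, 1, -1, -1].
(H·H^T)[10][10] = Σ_j H[10][j]·H[10][j] = (1)² + (-1)² + (1)² + (1)² + (1)² + (1)² + (1)² + (1)² + (-1)² + (1)² + (1)² + (1)² + (1)² + (1)² + (-1)² + (-1)² = 1 + 1 + 1 + 1 + 1 + 1 + 1 + 1 + 1 + 1 + 1 + 1 + 1 + 1 + 1 + 1 = 16.
(H·H^T)[6][3] = Σ_j H[6][j]·H[3][j] = (1)·(1) + (-1)·(1) + (1)·(1) + (1)·(-1) + (-1)·(1) + (-1)·(-1) + (1)·(1) + (-1)·(-1) + (1)·(1) + (-1)·(1) + (-1)·(-1) + (-1)·(1) + (1)·(-1) + (1)·(1) + (-1)·(1) + (-1)·(-1) = 1 + -1 + 1 + -1 + -1 + 1 + 1 + 1 + 1 + -1 + 1 + -1 + -1 + 1 + -1 + 1 = 2.
Rows 6 and 3 are not orthogonal (dot product = 2 ≠ 0), so H is not a Hadamard matrix.

(10,10) entry = 16; (6,3) entry = 2.


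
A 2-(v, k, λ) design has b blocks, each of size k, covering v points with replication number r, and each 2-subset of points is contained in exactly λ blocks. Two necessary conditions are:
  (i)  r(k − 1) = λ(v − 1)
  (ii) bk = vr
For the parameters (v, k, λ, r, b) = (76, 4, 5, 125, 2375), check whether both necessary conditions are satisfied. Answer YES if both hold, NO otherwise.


Condition (i): r(k − 1) = 125·3 = 375; λ(v − 1) = 5·75 = 375. Match? YES.
Condition (ii): bk = 2375·4 = 9500; vr = 76·125 = 9500. Match? YES.
Both conditions hold? YES.

YES


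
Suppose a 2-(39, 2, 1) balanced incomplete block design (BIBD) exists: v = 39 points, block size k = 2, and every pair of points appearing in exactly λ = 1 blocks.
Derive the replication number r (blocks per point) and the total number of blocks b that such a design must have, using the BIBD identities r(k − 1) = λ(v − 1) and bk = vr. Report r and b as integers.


Any 2-(v, k, λ) BIBD satisfies two necessary conditions:
  (i)  Each point sits in r blocks, and counting incidences through any fixed point gives r(k − 1) = λ(v − 1), so r = λ(v − 1)/(k − 1).
  (ii) Total incidences bk = vr, so b = vr/k.
Step 1: r = λ(v − 1)/(k − 1) = 1·(39 − 1)/(2 − 1) = 1·38/1 = 38/1 = 38.
Step 2: b = vr/k = 39·38/2 = 1482/2 = 741.
Check integrality: r = 38 ∈ Z ✓, b = 741 ∈ Z ✓.
(These identities are necessary conditions: they determine r and b for any design with these parameters, but do not by themselves prove that one exists.)

r = 38, b = 741.


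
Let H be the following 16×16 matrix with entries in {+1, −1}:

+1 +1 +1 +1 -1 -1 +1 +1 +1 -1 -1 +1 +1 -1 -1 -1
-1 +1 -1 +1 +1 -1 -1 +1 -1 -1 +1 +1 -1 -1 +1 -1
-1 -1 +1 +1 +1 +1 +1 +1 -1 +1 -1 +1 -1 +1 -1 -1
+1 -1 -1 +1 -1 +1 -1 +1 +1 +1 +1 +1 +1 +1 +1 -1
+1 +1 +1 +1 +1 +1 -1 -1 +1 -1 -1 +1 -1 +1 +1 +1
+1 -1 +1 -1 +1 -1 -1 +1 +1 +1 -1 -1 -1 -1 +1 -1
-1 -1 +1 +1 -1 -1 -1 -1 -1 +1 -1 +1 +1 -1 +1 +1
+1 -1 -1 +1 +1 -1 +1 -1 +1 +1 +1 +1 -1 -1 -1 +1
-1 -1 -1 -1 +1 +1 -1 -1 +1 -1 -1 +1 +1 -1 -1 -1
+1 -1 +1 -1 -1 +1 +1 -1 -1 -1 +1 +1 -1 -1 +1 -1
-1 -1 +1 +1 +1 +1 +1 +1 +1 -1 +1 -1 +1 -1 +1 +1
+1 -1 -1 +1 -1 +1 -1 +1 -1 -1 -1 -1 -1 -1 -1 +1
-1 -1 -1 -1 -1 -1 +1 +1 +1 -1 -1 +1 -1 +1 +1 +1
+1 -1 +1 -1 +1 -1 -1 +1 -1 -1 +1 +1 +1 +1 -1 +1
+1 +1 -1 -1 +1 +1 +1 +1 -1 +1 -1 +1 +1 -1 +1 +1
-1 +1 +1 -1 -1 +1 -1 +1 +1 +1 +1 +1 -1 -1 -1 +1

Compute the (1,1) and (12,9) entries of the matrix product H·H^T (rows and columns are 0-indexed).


Row 1 of H: [-1, 1, -1, 1, 1, -1, -1, 1, -1, -1, 1, 1, -1, -1, 1, -1].
Row 9 of H: [1, -1, 1, -1, -1, 1, 1, -1, -1, -1, 1, 1, -1, -1, 1, -1].
Row 12 of H: [-1, -1, -1, -1, -1, -1, 1, 1, 1, -1, -1, 1, -1, 1, 1, 1].
(H·H^T)[1][1] = Σ_j H[1][j]·H[1][j] = (-1)² + (1)² + (-1)² + (1)² + (1)² + (-1)² + (-1)² + (1)² + (-1)² + (-1)² + (1)² + (1)² + (-1)² + (-1)² + (1)² + (-1)² = 1 + 1 + 1 + 1 + 1 + 1 + 1 + 1 + 1 + 1 + 1 + 1 + 1 + 1 + 1 + 1 = 16.
(H·H^T)[12][9] = Σ_j H[12][j]·H[9][j] = (-1)·(1) + (-1)·(-1) + (-1)·(1) + (-1)·(-1) + (-1)·(-1) + (-1)·(1) + (1)·(1) + (1)·(-1) + (1)·(-1) + (-1)·(-1) + (-1)·(1) + (1)·(1) + (-1)·(-1) + (1)·(-1) + (1)·(1) + (1)·(-1) = -1 + 1 + -1 + 1 + 1 + -1 + 1 + -1 + -1 + 1 + -1 + 1 + 1 + -1 + 1 + -1 = 0.
So rows 12 and 9 are orthogonal; the diagonal entry equals n = 16.

(1,1) entry = 16; (12,9) entry = 0.


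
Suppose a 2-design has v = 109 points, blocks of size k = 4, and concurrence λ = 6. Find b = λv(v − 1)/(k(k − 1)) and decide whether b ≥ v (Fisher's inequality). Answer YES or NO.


b = λv(v − 1)/(k(k − 1)) = 6·109·108/(4·3) = 70632/12 = 5886.
Compare with v = 109: b ≥ v, so Fisher's inequality holds.

YES


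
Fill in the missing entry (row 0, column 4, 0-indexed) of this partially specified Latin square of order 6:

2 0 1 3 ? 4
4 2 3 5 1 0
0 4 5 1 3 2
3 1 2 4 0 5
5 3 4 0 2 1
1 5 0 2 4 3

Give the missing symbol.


Row 0 contains symbols [0, 1, 2, 3, 4] — missing [5].
Column 4 contains symbols [0, 1, 2, 3, 4] — missing [5].
The missing symbol must appear in both missing sets; intersection = [5].
Therefore the hidden value is 5.

Missing value = 5.


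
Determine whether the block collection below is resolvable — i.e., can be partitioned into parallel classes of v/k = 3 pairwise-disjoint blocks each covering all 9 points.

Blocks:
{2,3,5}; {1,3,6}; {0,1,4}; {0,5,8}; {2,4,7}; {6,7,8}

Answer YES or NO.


v = 9, block size k = 3, number of blocks = 6.
For resolvability, blocks must partition into parallel classes of size v/k = 3.
Total blocks must therefore be a multiple of 3: 6 = 3·2 + 0 ⇒ divisible ✓.
Greedy packing gives 2 candidate class(es). Each should be a full parallel class (size 3, covers all 9 points).
  Class 1 (3 blocks): {2,3,5}; {0,1,4}; {6,7,8}. Points covered: [0, 1, 2, 3, 4, 5, 6, 7, 8].
  Class 2 (3 blocks): {1,3,6}; {0,5,8}; {2,4,7}. Points covered: [0, 1, 2, 3, 4, 5, 6, 7, 8].
All classes full (size 3)? YES. All classes cover every point? YES.
Resolvable? YES.

YES


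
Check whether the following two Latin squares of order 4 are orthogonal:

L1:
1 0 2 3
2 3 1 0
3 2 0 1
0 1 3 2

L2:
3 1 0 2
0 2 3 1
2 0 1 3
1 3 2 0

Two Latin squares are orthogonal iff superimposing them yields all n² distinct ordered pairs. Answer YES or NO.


Form the n² = 16 superimposed pairs (L1[i][j], L2[i][j]), row by row (rows and columns indexed from 0):
row 0: (1,3) (0,1) (2,0) (3,2)
row 1: (2,0) (3,2) (1,3) (0,1)
row 2: (3,2) (2,0) (0,1) (1,3)
row 3: (0,1) (1,3) (3,2) (2,0)
Orthogonality requires all 16 pairs distinct.
But the pair (2,0) repeats: cell (0,2) has L1 = 2, L2 = 0, and cell (1,0) has L1 = 2, L2 = 0.
A repeated pair means some other pair never occurs (only 4 distinct pairs out of 16), so the squares are not orthogonal.
Conclusion: NO.

NO


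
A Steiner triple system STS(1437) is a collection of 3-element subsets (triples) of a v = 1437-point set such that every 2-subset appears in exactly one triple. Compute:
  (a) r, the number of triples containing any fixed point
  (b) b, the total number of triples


An STS(v) is a 2-(v, 3, 1) BIBD: block size k = 3, λ = 1.
Replication: r(k − 1) = λ(v − 1) ⇒ r·2 = 1437 − 1 = 1436 ⇒ r = 718.
Block count: b = v(v − 1)/6 = 1437·1436/6 = 2063532/6 = 343922.

r = 718, b = 343922.


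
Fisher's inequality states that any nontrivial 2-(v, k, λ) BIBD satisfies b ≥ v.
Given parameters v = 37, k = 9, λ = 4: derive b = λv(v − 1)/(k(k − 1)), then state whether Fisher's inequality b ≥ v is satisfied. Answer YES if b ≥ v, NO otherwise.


r = λ(v − 1)/(k − 1) = 4·36/8 = 18.
b = vr/k = 37·18/9 = 74.
Fisher's inequality: b ≥ v ⇔ 74 ≥ 37? YES.

YES


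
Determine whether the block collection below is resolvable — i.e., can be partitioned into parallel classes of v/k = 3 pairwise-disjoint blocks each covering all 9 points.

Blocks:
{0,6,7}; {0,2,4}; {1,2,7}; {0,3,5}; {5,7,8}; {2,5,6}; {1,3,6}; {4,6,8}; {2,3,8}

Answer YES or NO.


v = 9, block size k = 3, number of blocks = 9.
For resolvability, blocks must partition into parallel classes of size v/k = 3.
Total blocks must therefore be a multiple of 3: 9 = 3·3 + 0 ⇒ divisible ✓.
Consider block {0,6,7}. The only other block(s) in the collection disjoint from it are {2,3,8} — just 1 block(s). Any parallel class containing {0,6,7} would need 2 other blocks each disjoint from it, so no parallel class of size 3 can contain {0,6,7}.
Since every block must belong to some parallel class in a resolution, the collection cannot be partitioned into parallel classes.
Resolvable? NO.

NO


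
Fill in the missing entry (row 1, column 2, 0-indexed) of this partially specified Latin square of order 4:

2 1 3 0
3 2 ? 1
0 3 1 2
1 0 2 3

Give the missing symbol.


Row 1 contains symbols [1, 2, 3] — missing [0].
Column 2 contains symbols [1, 2, 3] — missing [0].
The missing symbol must appear in both missing sets; intersection = [0].
Therefore the hidden value is 0.

Missing value = 0.


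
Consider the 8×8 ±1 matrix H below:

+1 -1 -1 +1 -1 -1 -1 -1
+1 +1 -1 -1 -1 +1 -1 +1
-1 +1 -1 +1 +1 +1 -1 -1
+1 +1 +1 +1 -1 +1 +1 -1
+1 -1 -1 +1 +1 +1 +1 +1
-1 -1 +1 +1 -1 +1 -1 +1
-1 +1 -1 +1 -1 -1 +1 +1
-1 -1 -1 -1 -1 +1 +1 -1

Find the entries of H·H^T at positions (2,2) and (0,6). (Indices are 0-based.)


Row 0 of H: [1, -1, -1, 1, -1, -1, -1, -1].
Row 2 of H: [-1, 1, -1, 1, 1, 1, -1, -1].
Row 6 of H: [-1, 1, -1, 1, -1, -1, 1, 1].
(H·H^T)[2][2] = Σ_j H[2][j]·H[2][j] = (-1)² + (1)² + (-1)² + (1)² + (1)² + (1)² + (-1)² + (-1)² = 1 + 1 + 1 + 1 + 1 + 1 + 1 + 1 = 8.
(H·H^T)[0][6] = Σ_j H[0][j]·H[6][j] = (1)·(-1) + (-1)·(1) + (-1)·(-1) + (1)·(1) + (-1)·(-1) + (-1)·(-1) + (-1)·(1) + (-1)·(1) = -1 + -1 + 1 + 1 + 1 + 1 + -1 + -1 = 0.
So rows 0 and 6 are orthogonal; the diagonal entry equals n = 8.

(2,2) entry = 8; (0,6) entry = 0.


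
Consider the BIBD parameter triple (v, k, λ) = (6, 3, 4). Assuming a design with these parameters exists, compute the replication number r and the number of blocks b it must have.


Any 2-(v, k, λ) BIBD satisfies two necessary conditions:
  (i)  Each point sits in r blocks, and counting incidences through any fixed point gives r(k − 1) = λ(v − 1), so r = λ(v − 1)/(k − 1).
  (ii) Total incidences bk = vr, so b = vr/k.
Step 1: r = λ(v − 1)/(k − 1) = 4·(6 − 1)/(3 − 1) = 4·5/2 = 20/2 = 10.
Step 2: b = vr/k = 6·10/3 = 60/3 = 20.
Check integrality: r = 10 ∈ Z ✓, b = 20 ∈ Z ✓.
(These identities are necessary conditions: they determine r and b for any design with these parameters, but do not by themselves prove that one exists.)

r = 10, b = 20.


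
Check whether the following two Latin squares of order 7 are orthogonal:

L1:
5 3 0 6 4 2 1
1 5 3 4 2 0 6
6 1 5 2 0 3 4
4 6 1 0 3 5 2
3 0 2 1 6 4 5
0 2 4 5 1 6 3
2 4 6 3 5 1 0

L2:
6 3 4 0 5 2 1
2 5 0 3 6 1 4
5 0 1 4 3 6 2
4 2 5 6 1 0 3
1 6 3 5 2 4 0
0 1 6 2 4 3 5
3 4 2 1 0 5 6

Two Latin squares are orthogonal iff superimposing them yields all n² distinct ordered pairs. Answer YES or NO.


Form the n² = 49 superimposed pairs (L1[i][j], L2[i][j]), row by row (rows and columns indexed from 0):
row 0: (5,6) (3,3) (0,4) (6,0) (4,5) (2,2) (1,1)
row 1: (1,2) (5,5) (3,0) (4,3) (2,6) (0,1) (6,4)
row 2: (6,5) (1,0) (5,1) (2,4) (0,3) (3,6) (4,2)
row 3: (4,4) (6,2) (1,5) (0,6) (3,1) (5,0) (2,3)
row 4: (3,1) (0,6) (2,3) (1,5) (6,2) (4,4) (5,0)
row 5: (0,0) (2,1) (4,6) (5,2) (1,4) (6,3) (3,5)
row 6: (2,3) (4,4) (6,2) (3,1) (5,0) (1,5) (0,6)
Orthogonality requires all 49 pairs distinct.
But the pair (3,1) repeats: cell (3,4) has L1 = 3, L2 = 1, and cell (4,0) has L1 = 3, L2 = 1.
A repeated pair means some other pair never occurs (only 35 distinct pairs out of 49), so the squares are not orthogonal.
Conclusion: NO.

NO


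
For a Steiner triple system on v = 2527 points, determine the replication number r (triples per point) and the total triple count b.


An STS(v) is a 2-(v, 3, 1) BIBD: block size k = 3, λ = 1.
Replication: r(k − 1) = λ(v − 1) ⇒ r·2 = 2527 − 1 = 2526 ⇒ r = 1263.
Block count: b = v(v − 1)/6 = 2527·2526/6 = 6383202/6 = 1063867.

r = 1263, b = 1063867.


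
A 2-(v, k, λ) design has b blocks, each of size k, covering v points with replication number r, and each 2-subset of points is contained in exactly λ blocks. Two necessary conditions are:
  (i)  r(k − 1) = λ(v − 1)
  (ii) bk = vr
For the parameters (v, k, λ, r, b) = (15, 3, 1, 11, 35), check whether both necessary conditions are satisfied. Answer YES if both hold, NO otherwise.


Condition (i): r(k − 1) = 11·2 = 22; λ(v − 1) = 1·14 = 14. Match? NO.
Condition (ii): bk = 35·3 = 105; vr = 15·11 = 165. Match? NO.
Both conditions hold? NO.

NO


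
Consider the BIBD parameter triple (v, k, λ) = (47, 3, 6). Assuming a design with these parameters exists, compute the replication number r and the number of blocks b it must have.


Any 2-(v, k, λ) BIBD satisfies two necessary conditions:
  (i)  Each point sits in r blocks, and counting incidences through any fixed point gives r(k − 1) = λ(v − 1), so r = λ(v − 1)/(k − 1).
  (ii) Total incidences bk = vr, so b = vr/k.
Step 1: r = λ(v − 1)/(k − 1) = 6·(47 − 1)/(3 − 1) = 6·46/2 = 276/2 = 138.
Step 2: b = vr/k = 47·138/3 = 6486/3 = 2162.
Check integrality: r = 138 ∈ Z ✓, b = 2162 ∈ Z ✓.
(These identities are necessary conditions: they determine r and b for any design with these parameters, but do not by themselves prove that one exists.)

r = 138, b = 2162.


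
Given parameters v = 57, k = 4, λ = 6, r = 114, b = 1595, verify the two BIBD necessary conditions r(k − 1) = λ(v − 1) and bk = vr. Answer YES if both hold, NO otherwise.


Condition (i): r(k − 1) = 114·3 = 342; λ(v − 1) = 6·56 = 336. Match? NO.
Condition (ii): bk = 1595·4 = 6380; vr = 57·114 = 6498. Match? NO.
Both conditions hold? NO.

NO


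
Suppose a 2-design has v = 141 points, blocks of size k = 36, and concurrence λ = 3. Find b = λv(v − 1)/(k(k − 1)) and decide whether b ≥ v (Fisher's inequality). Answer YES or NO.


b = λv(v − 1)/(k(k − 1)) = 3·141·140/(36·35) = 59220/1260 = 47.
Compare with v = 141: b < v, so Fisher's inequality fails.

NO


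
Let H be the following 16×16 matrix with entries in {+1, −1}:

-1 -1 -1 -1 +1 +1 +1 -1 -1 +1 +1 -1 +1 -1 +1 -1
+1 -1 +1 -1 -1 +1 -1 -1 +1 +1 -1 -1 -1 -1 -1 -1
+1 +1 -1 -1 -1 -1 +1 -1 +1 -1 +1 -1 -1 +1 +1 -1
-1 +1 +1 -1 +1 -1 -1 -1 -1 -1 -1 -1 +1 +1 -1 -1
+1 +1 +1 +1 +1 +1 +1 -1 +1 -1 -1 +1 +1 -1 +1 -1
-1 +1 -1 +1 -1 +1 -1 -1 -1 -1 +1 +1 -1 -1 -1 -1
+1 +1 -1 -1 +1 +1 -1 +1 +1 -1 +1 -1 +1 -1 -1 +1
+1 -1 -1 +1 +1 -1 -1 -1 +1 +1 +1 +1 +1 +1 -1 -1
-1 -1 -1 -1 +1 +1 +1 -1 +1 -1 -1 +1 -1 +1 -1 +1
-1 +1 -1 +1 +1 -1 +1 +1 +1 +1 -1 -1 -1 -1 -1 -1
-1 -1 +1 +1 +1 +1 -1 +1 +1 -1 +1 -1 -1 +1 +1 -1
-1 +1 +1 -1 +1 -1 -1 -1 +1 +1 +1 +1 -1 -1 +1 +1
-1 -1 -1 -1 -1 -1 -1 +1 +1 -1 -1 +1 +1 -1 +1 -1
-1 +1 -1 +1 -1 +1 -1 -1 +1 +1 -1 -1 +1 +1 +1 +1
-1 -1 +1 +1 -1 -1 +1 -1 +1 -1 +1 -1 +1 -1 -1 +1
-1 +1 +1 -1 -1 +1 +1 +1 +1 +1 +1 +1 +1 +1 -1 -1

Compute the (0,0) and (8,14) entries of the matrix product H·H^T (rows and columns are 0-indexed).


Row 0 of H: [-1, -1, -1, -1, 1, 1, 1, -1, -1, 1, 1, -1, 1, -1, 1, -1].
Row 8 of H: [-1, -1, -1, -1, 1, 1, 1, -1, 1, -1, -1, 1, -1, 1, -1, 1].
Row 14 of H: [-1, -1, 1, 1, -1, -1, 1, -1, 1, -1, 1, -1, 1, -1, -1, 1].
(H·H^T)[0][0] = Σ_j H[0][j]·H[0][j] = (-1)² + (-1)² + (-1)² + (-1)² + (1)² + (1)² + (1)² + (-1)² + (-1)² + (1)² + (1)² + (-1)² + (1)² + (-1)² + (1)² + (-1)² = 1 + 1 + 1 + 1 + 1 + 1 + 1 + 1 + 1 + 1 + 1 + 1 + 1 + 1 + 1 + 1 = 16.
(H·H^T)[8][14] = Σ_j H[8][j]·H[14][j] = (-1)·(-1) + (-1)·(-1) + (-1)·(1) + (-1)·(1) + (1)·(-1) + (1)·(-1) + (1)·(1) + (-1)·(-1) + (1)·(1) + (-1)·(-1) + (-1)·(1) + (1)·(-1) + (-1)·(1) + (1)·(-1) + (-1)·(-1) + (1)·(1) = 1 + 1 + -1 + -1 + -1 + -1 + 1 + 1 + 1 + 1 + -1 + -1 + -1 + -1 + 1 + 1 = 0.
So rows 8 and 14 are orthogonal; the diagonal entry equals n = 16.

(0,0) entry = 16; (8,14) entry = 0.


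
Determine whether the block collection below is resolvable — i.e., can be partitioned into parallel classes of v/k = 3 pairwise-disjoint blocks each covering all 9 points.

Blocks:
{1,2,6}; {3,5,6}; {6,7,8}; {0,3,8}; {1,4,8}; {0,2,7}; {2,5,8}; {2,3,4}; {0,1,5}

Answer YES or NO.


v = 9, block size k = 3, number of blocks = 9.
For resolvability, blocks must partition into parallel classes of size v/k = 3.
Total blocks must therefore be a multiple of 3: 9 = 3·3 + 0 ⇒ divisible ✓.
Consider block {1,2,6}. The only other block(s) in the collection disjoint from it are {0,3,8} — just 1 block(s). Any parallel class containing {1,2,6} would need 2 other blocks each disjoint from it, so no parallel class of size 3 can contain {1,2,6}.
Since every block must belong to some parallel class in a resolution, the collection cannot be partitioned into parallel classes.
Resolvable? NO.

NO


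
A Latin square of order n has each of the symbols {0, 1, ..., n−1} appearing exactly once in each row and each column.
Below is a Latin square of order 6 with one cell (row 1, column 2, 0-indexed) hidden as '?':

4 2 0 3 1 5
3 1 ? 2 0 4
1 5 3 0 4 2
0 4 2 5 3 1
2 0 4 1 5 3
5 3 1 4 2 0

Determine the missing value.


Row 1 contains symbols [0, 1, 2, 3, 4] — missing [5].
Column 2 contains symbols [0, 1, 2, 3, 4] — missing [5].
The missing symbol must appear in both missing sets; intersection = [5].
Therefore the hidden value is 5.

Missing value = 5.


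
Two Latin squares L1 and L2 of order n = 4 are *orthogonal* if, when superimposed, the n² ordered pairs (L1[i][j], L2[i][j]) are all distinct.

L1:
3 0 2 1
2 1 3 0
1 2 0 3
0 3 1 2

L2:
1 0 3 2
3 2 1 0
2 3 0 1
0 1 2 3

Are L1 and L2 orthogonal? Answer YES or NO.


Form the n² = 16 superimposed pairs (L1[i][j], L2[i][j]), row by row (rows and columns indexed from 0):
row 0: (3,1) (0,0) (2,3) (1,2)
row 1: (2,3) (1,2) (3,1) (0,0)
row 2: (1,2) (2,3) (0,0) (3,1)
row 3: (0,0) (3,1) (1,2) (2,3)
Orthogonality requires all 16 pairs distinct.
But the pair (2,3) repeats: cell (0,2) has L1 = 2, L2 = 3, and cell (1,0) has L1 = 2, L2 = 3.
A repeated pair means some other pair never occurs (only 4 distinct pairs out of 16), so the squares are not orthogonal.
Conclusion: NO.

NO


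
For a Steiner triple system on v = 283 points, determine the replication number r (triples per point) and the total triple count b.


An STS(v) is a 2-(v, 3, 1) BIBD: block size k = 3, λ = 1.
Replication: r(k − 1) = λ(v − 1) ⇒ r·2 = 283 − 1 = 282 ⇒ r = 141.
Block count: bk = vr ⇒ b·3 = 283·141 = 39903 ⇒ b = 13301.

r = 141, b = 13301.


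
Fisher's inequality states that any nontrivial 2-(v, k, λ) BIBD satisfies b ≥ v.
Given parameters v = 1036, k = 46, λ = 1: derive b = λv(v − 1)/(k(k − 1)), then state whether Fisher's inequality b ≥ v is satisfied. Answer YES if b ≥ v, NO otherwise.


b = λv(v − 1)/(k(k − 1)) = 1·1036·1035/(46·45) = 1072260/2070 = 518.
Compare with v = 1036: b < v, so Fisher's inequality fails.

NO


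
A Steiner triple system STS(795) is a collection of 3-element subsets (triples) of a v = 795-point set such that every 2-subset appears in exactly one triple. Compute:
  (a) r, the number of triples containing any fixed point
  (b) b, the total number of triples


An STS(v) is a 2-(v, 3, 1) BIBD: block size k = 3, λ = 1.
Replication: r(k − 1) = λ(v − 1) ⇒ r·2 = 795 − 1 = 794 ⇒ r = 397.
Block count: b = v(v − 1)/6 = 795·794/6 = 631230/6 = 105205.

r = 397, b = 105205.


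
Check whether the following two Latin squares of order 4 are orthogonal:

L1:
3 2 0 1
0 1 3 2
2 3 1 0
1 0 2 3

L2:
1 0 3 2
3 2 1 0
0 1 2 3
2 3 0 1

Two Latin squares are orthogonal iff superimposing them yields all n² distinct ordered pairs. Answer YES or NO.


Form the n² = 16 superimposed pairs (L1[i][j], L2[i][j]), row by row (rows and columns indexed from 0):
row 0: (3,1) (2,0) (0,3) (1,2)
row 1: (0,3) (1,2) (3,1) (2,0)
row 2: (2,0) (3,1) (1,2) (0,3)
row 3: (1,2) (0,3) (2,0) (3,1)
Orthogonality requires all 16 pairs distinct.
But the pair (0,3) repeats: cell (0,2) has L1 = 0, L2 = 3, and cell (1,0) has L1 = 0, L2 = 3.
A repeated pair means some other pair never occurs (only 4 distinct pairs out of 16), so the squares are not orthogonal.
Conclusion: NO.

NO


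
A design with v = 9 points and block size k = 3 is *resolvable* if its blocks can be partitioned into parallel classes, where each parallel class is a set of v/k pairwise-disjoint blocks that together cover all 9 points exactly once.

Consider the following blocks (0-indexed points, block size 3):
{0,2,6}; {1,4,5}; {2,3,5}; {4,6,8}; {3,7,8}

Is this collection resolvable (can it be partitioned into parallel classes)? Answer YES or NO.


v = 9, block size k = 3, number of blocks = 5.
For resolvability, blocks must partition into parallel classes of size v/k = 3.
Total blocks must therefore be a multiple of 3: 5 = 3·1 + 2 ⇒ not divisible ✗.
Resolvable? NO.

NO


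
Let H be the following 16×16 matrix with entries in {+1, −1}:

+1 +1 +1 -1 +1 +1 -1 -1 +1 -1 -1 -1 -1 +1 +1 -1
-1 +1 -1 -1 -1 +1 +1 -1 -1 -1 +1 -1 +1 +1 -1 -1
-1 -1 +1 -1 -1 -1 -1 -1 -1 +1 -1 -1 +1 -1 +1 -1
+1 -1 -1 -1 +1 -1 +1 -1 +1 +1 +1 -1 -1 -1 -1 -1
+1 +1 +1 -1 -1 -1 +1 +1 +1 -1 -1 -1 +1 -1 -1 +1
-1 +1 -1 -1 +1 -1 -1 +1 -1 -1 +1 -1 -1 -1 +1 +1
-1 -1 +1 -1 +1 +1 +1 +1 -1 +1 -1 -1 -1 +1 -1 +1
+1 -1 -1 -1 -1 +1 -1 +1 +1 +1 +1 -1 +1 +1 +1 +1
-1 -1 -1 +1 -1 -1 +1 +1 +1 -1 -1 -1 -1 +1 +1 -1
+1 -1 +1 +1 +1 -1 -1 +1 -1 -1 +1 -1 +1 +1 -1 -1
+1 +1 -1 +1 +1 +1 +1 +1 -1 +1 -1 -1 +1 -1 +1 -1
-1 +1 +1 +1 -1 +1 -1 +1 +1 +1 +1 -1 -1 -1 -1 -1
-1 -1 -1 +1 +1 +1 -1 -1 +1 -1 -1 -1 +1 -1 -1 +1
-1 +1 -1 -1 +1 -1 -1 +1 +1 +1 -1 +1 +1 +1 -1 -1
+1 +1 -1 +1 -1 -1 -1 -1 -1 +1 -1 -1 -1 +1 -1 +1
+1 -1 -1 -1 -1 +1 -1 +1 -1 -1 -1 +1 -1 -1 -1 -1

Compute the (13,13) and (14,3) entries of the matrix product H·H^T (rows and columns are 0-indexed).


Row 3 of H: [1, -1, -1, -1, 1, -1, 1, -1, 1, 1, 1, -1, -1, -1, -1, -1].
Row 13 of H: [-1, 1, -1, -1, 1, -1, -1, 1, 1, 1, -1, 1, 1, 1, -1, -1].
Row 14 of H: [1, 1, -1, 1, -1, -1, -1, -1, -1, 1, -1, -1, -1, 1, -1, 1].
(H·H^T)[13][13] = Σ_j H[13][j]·H[13][j] = (-1)² + (1)² + (-1)² + (-1)² + (1)² + (-1)² + (-1)² + (1)² + (1)² + (1)² + (-1)² + (1)² + (1)² + (1)² + (-1)² + (-1)² = 1 + 1 + 1 + 1 + 1 + 1 + 1 + 1 + 1 + 1 + 1 + 1 + 1 + 1 + 1 + 1 = 16.
(H·H^T)[14][3] = Σ_j H[14][j]·H[3][j] = (1)·(1) + (1)·(-1) + (-1)·(-1) + (1)·(-1) + (-1)·(1) + (-1)·(-1) + (-1)·(1) + (-1)·(-1) + (-1)·(1) + (1)·(1) + (-1)·(1) + (-1)·(-1) + (-1)·(-1) + (1)·(-1) + (-1)·(-1) + (1)·(-1) = 1 + -1 + 1 + -1 + -1 + 1 + -1 + 1 + -1 + 1 + -1 + 1 + 1 + -1 + 1 + -1 = 0.
So rows 14 and 3 are orthogonal; the diagonal entry equals n = 16.

(13,13) entry = 16; (14,3) entry = 0.


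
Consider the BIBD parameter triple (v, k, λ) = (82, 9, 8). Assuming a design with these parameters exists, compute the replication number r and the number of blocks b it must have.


Any 2-(v, k, λ) BIBD satisfies two necessary conditions:
  (i)  Each point sits in r blocks, and counting incidences through any fixed point gives r(k − 1) = λ(v − 1), so r = λ(v − 1)/(k − 1).
  (ii) Total incidences bk = vr, so b = vr/k.
Step 1: r = λ(v − 1)/(k − 1) = 8·(82 − 1)/(9 − 1) = 8·81/8 = 648/8 = 81.
Step 2: b = vr/k = 82·81/9 = 6642/9 = 738.
Check integrality: r = 81 ∈ Z ✓, b = 738 ∈ Z ✓.
(These identities are necessary conditions: they determine r and b for any design with these parameters, but do not by themselves prove that one exists.)

r = 81, b = 738.


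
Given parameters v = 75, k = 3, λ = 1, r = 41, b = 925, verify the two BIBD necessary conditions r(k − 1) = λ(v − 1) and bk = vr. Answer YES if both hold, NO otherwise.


Condition (i): r(k − 1) = 41·2 = 82; λ(v − 1) = 1·74 = 74. Match? NO.
Condition (ii): bk = 925·3 = 2775; vr = 75·41 = 3075. Match? NO.
Both conditions hold? NO.

NO
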